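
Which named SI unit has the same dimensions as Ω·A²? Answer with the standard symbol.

W

Ω = kg·m²·s⁻³·A⁻².
Combining: Ω·A² = (kg·m²·s⁻³·A⁻²) · A² = kg·m²·s⁻³.
kg·m²·s⁻³ is the base-SI form of the watt.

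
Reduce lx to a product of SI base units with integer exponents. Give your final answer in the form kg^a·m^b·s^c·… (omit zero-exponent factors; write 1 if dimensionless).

lx = m⁻²·cd.

m⁻²·cd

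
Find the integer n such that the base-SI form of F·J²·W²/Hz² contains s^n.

F = kg⁻¹·m⁻²·s⁴·A².
J = kg·m²·s⁻².
So J² = kg²·m⁴·s⁻⁴.
W = kg·m²·s⁻³.
So W² = kg²·m⁴·s⁻⁶.
Hz = s⁻¹.
So Hz⁻² = s².
Combining: F·J²·W²·Hz⁻² = (kg⁻¹·m⁻²·s⁴·A²) · (kg²·m⁴·s⁻⁴) · (kg²·m⁴·s⁻⁶) · s² = kg³·m⁶·s⁻⁴·A².
The exponent of s is -4.

-4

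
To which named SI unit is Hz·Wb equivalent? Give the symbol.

Hz = s⁻¹.
Wb = kg·m²·s⁻²·A⁻¹.
Combining: Hz·Wb = s⁻¹ · (kg·m²·s⁻²·A⁻¹) = kg·m²·s⁻³·A⁻¹.
kg·m²·s⁻³·A⁻¹ is the base-SI form of the volt.

V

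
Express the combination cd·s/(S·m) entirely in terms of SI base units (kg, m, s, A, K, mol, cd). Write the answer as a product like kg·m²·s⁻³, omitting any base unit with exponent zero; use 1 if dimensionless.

S = 1/Ω (conductance is reciprocal resistance),
    = kg⁻¹·m⁻²·s³·A².
So S⁻¹ = kg·m²·s⁻³·A⁻².
Combining: S⁻¹·m⁻¹·cd·s = (kg·m²·s⁻³·A⁻²) · m⁻¹ · cd · s = kg·m·s⁻²·A⁻²·cd.

kg·m·s⁻²·A⁻²·cd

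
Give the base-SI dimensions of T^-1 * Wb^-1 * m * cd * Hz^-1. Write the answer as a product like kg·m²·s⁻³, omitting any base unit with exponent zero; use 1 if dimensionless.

T = kg·s⁻²·A⁻¹.
So T⁻¹ = kg⁻¹·s²·A.
Wb = kg·m²·s⁻²·A⁻¹.
So Wb⁻¹ = kg⁻¹·m⁻²·s²·A.
Hz = s⁻¹.
So Hz⁻¹ = s.
Combining: T⁻¹·Wb⁻¹·m·cd·Hz⁻¹ = (kg⁻¹·s²·A) · (kg⁻¹·m⁻²·s²·A) · m · cd · s = kg⁻²·m⁻¹·s⁵·A²·cd.

kg⁻²·m⁻¹·s⁵·A²·cd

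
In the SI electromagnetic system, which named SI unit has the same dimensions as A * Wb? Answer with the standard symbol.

J

Wb = V·s (flux: a volt is a weber per second),
    = kg·m²·s⁻²·A⁻¹.
Combining: A·Wb = A · (kg·m²·s⁻²·A⁻¹) = kg·m²·s⁻².
kg·m²·s⁻² is the base-SI form of the joule.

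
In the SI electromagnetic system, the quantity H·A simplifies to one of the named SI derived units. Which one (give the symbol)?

Wb

H = Wb/A (inductance = flux per current),
    = kg·m²·s⁻²·A⁻².
Combining: H·A = (kg·m²·s⁻²·A⁻²) · A = kg·m²·s⁻²·A⁻¹.
kg·m²·s⁻²·A⁻¹ is the base-SI form of the weber.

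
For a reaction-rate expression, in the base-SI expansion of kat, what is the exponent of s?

-1

kat = mol/s = s⁻¹·mol (catalytic activity).
The exponent of s is -1.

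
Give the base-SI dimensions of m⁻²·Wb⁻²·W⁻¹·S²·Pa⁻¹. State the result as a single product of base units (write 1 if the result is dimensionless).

kg⁻⁶·m⁻¹¹·s¹⁵·A⁶

Wb = kg·m²·s⁻²·A⁻¹.
So Wb⁻² = kg⁻²·m⁻⁴·s⁴·A².
W = kg·m²·s⁻³.
So W⁻¹ = kg⁻¹·m⁻²·s³.
S = kg⁻¹·m⁻²·s³·A².
So S² = kg⁻²·m⁻⁴·s⁶·A⁴.
Pa = kg·m⁻¹·s⁻².
So Pa⁻¹ = kg⁻¹·m·s².
Combining: m⁻²·Wb⁻²·W⁻¹·S²·Pa⁻¹ = m⁻² · (kg⁻²·m⁻⁴·s⁴·A²) · (kg⁻¹·m⁻²·s³) · (kg⁻²·m⁻⁴·s⁶·A⁴) · (kg⁻¹·m·s²) = kg⁻⁶·m⁻¹¹·s¹⁵·A⁶.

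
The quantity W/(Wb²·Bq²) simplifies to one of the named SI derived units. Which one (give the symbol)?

S

Wb = V·s (flux: a volt is a weber per second),
    = kg·m²·s⁻²·A⁻¹.
So Wb⁻² = kg⁻²·m⁻⁴·s⁴·A².
W = J/s (power = energy per time),
    = kg·m²·s⁻³.
Bq = 1/s = s⁻¹ (activity is decays per second).
So Bq⁻² = s².
Combining: Wb⁻²·W·Bq⁻² = (kg⁻²·m⁻⁴·s⁴·A²) · (kg·m²·s⁻³) · s² = kg⁻¹·m⁻²·s³·A².
kg⁻¹·m⁻²·s³·A² is the base-SI form of the siemens.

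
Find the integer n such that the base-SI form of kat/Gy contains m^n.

Gy = m²·s⁻².
So Gy⁻¹ = m⁻²·s².
kat = s⁻¹·mol.
Combining: Gy⁻¹·kat = (m⁻²·s²) · (s⁻¹·mol) = m⁻²·s·mol.
The exponent of m is -2.

-2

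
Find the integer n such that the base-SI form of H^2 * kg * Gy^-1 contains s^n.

-2

H = Wb/A (inductance = flux per current),
    = kg·m²·s⁻²·A⁻².
So H² = kg²·m⁴·s⁻⁴·A⁻⁴.
Gy = J/kg (absorbed dose = energy per mass),
    = m²·s⁻².
So Gy⁻¹ = m⁻²·s².
Combining: H²·kg·Gy⁻¹ = (kg²·m⁴·s⁻⁴·A⁻⁴) · kg · (m⁻²·s²) = kg³·m²·s⁻²·A⁻⁴.
The exponent of s is -2.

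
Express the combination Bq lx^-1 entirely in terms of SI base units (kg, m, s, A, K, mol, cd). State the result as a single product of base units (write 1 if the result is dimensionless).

Bq = s⁻¹.
lx = m⁻²·cd.
So lx⁻¹ = m²·cd⁻¹.
Combining: Bq·lx⁻¹ = s⁻¹ · (m²·cd⁻¹) = m²·s⁻¹·cd⁻¹.

m²·s⁻¹·cd⁻¹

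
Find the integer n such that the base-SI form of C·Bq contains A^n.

1

C = A·s = s·A (charge = current × time).
Bq = 1/s = s⁻¹ (activity is decays per second).
Combining: C·Bq = (s·A) · s⁻¹ = A.
The exponent of A is 1.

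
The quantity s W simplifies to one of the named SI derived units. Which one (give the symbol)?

W = kg·m²·s⁻³.
Combining: s·W = s · (kg·m²·s⁻³) = kg·m²·s⁻².
kg·m²·s⁻² is the base-SI form of the joule.

J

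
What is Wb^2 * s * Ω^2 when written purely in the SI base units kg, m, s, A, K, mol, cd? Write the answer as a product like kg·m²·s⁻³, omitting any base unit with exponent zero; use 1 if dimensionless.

Wb = kg·m²·s⁻²·A⁻¹.
So Wb² = kg²·m⁴·s⁻⁴·A⁻².
Ω = kg·m²·s⁻³·A⁻².
So Ω² = kg²·m⁴·s⁻⁶·A⁻⁴.
Combining: Wb²·s·Ω² = (kg²·m⁴·s⁻⁴·A⁻²) · s · (kg²·m⁴·s⁻⁶·A⁻⁴) = kg⁴·m⁸·s⁻⁹·A⁻⁶.

kg⁴·m⁸·s⁻⁹·A⁻⁶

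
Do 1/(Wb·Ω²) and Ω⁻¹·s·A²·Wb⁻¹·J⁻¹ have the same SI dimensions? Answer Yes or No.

Yes

Left side:
  Wb = V·s (flux: a volt is a weber per second),
      = kg·m²·s⁻²·A⁻¹.
  So Wb⁻¹ = kg⁻¹·m⁻²·s²·A.
  Ω = V/A (resistance = voltage per current),
      = kg·m²·s⁻³·A⁻².
  So Ω⁻² = kg⁻²·m⁻⁴·s⁶·A⁴.
  Combining: Wb⁻¹·Ω⁻² = (kg⁻¹·m⁻²·s²·A) · (kg⁻²·m⁻⁴·s⁶·A⁴) = kg⁻³·m⁻⁶·s⁸·A⁵.
Right side:
  Ω = V/A (resistance = voltage per current),
      = kg·m²·s⁻³·A⁻².
  So Ω⁻¹ = kg⁻¹·m⁻²·s³·A².
  Wb = V·s (flux: a volt is a weber per second),
      = kg·m²·s⁻²·A⁻¹.
  So Wb⁻¹ = kg⁻¹·m⁻²·s²·A.
  J = N·m (work = force × distance),
      = kg·m²·s⁻².
  So J⁻¹ = kg⁻¹·m⁻²·s².
  Combining: Ω⁻¹·s·A²·Wb⁻¹·J⁻¹ = (kg⁻¹·m⁻²·s³·A²) · s · A² · (kg⁻¹·m⁻²·s²·A) · (kg⁻¹·m⁻²·s²) = kg⁻³·m⁻⁶·s⁸·A⁵.
Both reduce to kg⁻³·m⁻⁶·s⁸·A⁵.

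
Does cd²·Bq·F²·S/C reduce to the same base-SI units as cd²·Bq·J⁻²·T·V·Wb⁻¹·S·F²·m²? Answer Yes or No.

Left side:
  Bq = 1/s = s⁻¹ (activity is decays per second).
  F = C/V (capacitance = charge per voltage),
      = A·s/(kg·m²·s⁻³·A⁻¹) (substituting C and V),
      = kg⁻¹·m⁻²·s⁴·A².
  So F² = kg⁻²·m⁻⁴·s⁸·A⁴.
  S = 1/Ω (conductance is reciprocal resistance),
      = kg⁻¹·m⁻²·s³·A².
  C = A·s = s·A (charge = current × time).
  So C⁻¹ = s⁻¹·A⁻¹.
  Combining: cd²·Bq·F²·S·C⁻¹ = cd² · s⁻¹ · (kg⁻²·m⁻⁴·s⁸·A⁴) · (kg⁻¹·m⁻²·s³·A²) · (s⁻¹·A⁻¹) = kg⁻³·m⁻⁶·s⁹·A⁵·cd².
Right side:
  Bq = 1/s = s⁻¹ (activity is decays per second).
  J = N·m (work = force × distance),
      = kg·m²·s⁻².
  So J⁻² = kg⁻²·m⁻⁴·s⁴.
  T = Wb/m² (flux density = flux per area),
      = kg·s⁻²·A⁻¹.
  V = W/A (potential = power per current),
      = kg·m²·s⁻³·A⁻¹.
  Wb = V·s (flux: a volt is a weber per second),
      = kg·m²·s⁻²·A⁻¹.
  So Wb⁻¹ = kg⁻¹·m⁻²·s²·A.
  S = 1/Ω (conductance is reciprocal resistance),
      = kg⁻¹·m⁻²·s³·A².
  F = C/V (capacitance = charge per voltage),
      = A·s/(kg·m²·s⁻³·A⁻¹) (substituting C and V),
      = kg⁻¹·m⁻²·s⁴·A².
  So F² = kg⁻²·m⁻⁴·s⁸·A⁴.
  Combining: cd²·Bq·J⁻²·T·V·Wb⁻¹·S·F²·m² = cd² · s⁻¹ · (kg⁻²·m⁻⁴·s⁴) · (kg·s⁻²·A⁻¹) · (kg·m²·s⁻³·A⁻¹) · (kg⁻¹·m⁻²·s²·A) · (kg⁻¹·m⁻²·s³·A²) · (kg⁻²·m⁻⁴·s⁸·A⁴) · m² = kg⁻⁴·m⁻⁸·s¹¹·A⁵·cd².
Left is kg⁻³·m⁻⁶·s⁹·A⁵·cd²; right is kg⁻⁴·m⁻⁸·s¹¹·A⁵·cd² — different.

No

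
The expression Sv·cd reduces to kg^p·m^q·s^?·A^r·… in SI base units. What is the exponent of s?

Sv = m²·s⁻².
Combining: Sv·cd = (m²·s⁻²) · cd = m²·s⁻²·cd.
The exponent of s is -2.

-2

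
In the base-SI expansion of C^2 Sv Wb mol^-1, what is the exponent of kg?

1

C = A·s = s·A (charge = current × time).
So C² = s²·A².
Sv = J/kg (equivalent dose = energy per mass),
    = m²·s⁻².
Wb = V·s (flux: a volt is a weber per second),
    = kg·m²·s⁻²·A⁻¹.
Combining: C²·Sv·Wb·mol⁻¹ = (s²·A²) · (m²·s⁻²) · (kg·m²·s⁻²·A⁻¹) · mol⁻¹ = kg·m⁴·s⁻²·A·mol⁻¹.
The exponent of kg is 1.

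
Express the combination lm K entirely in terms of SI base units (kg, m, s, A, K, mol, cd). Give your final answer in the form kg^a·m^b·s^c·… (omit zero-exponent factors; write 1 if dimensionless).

lm = cd·sr = cd (luminous flux; sr is dimensionless).
Combining: lm·K = cd · K = K·cd.

K·cd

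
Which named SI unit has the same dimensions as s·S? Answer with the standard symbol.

S = 1/Ω (conductance is reciprocal resistance),
    = kg⁻¹·m⁻²·s³·A².
Combining: s·S = s · (kg⁻¹·m⁻²·s³·A²) = kg⁻¹·m⁻²·s⁴·A².
kg⁻¹·m⁻²·s⁴·A² is the base-SI form of the farad.

F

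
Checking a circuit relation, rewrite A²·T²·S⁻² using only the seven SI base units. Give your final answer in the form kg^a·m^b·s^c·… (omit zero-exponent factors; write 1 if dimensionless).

T = kg·s⁻²·A⁻¹.
So T² = kg²·s⁻⁴·A⁻².
S = kg⁻¹·m⁻²·s³·A².
So S⁻² = kg²·m⁴·s⁻⁶·A⁻⁴.
Combining: A²·T²·S⁻² = A² · (kg²·s⁻⁴·A⁻²) · (kg²·m⁴·s⁻⁶·A⁻⁴) = kg⁴·m⁴·s⁻¹⁰·A⁻⁴.

kg⁴·m⁴·s⁻¹⁰·A⁻⁴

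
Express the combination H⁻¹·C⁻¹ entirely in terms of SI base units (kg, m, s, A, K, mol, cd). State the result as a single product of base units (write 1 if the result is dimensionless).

H = kg·m²·s⁻²·A⁻².
So H⁻¹ = kg⁻¹·m⁻²·s²·A².
C = s·A.
So C⁻¹ = s⁻¹·A⁻¹.
Combining: H⁻¹·C⁻¹ = (kg⁻¹·m⁻²·s²·A²) · (s⁻¹·A⁻¹) = kg⁻¹·m⁻²·s·A.

kg⁻¹·m⁻²·s·A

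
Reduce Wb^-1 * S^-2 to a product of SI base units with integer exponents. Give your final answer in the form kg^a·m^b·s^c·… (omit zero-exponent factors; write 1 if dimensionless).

kg·m²·s⁻⁴·A⁻³

Wb = V·s (flux: a volt is a weber per second),
    = kg·m²·s⁻²·A⁻¹.
So Wb⁻¹ = kg⁻¹·m⁻²·s²·A.
S = 1/Ω (conductance is reciprocal resistance),
    = kg⁻¹·m⁻²·s³·A².
So S⁻² = kg²·m⁴·s⁻⁶·A⁻⁴.
Combining: Wb⁻¹·S⁻² = (kg⁻¹·m⁻²·s²·A) · (kg²·m⁴·s⁻⁶·A⁻⁴) = kg·m²·s⁻⁴·A⁻³.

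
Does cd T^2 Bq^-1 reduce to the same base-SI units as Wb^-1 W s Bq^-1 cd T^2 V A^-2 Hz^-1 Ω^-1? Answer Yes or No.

No

Left side:
  T = Wb/m² (flux density = flux per area),
      = kg·s⁻²·A⁻¹.
  So T² = kg²·s⁻⁴·A⁻².
  Bq = 1/s = s⁻¹ (activity is decays per second).
  So Bq⁻¹ = s.
  Combining: cd·T²·Bq⁻¹ = cd · (kg²·s⁻⁴·A⁻²) · s = kg²·s⁻³·A⁻²·cd.
Right side:
  Wb = V·s (flux: a volt is a weber per second),
      = kg·m²·s⁻²·A⁻¹.
  So Wb⁻¹ = kg⁻¹·m⁻²·s²·A.
  W = J/s (power = energy per time),
      = kg·m²·s⁻³.
  Bq = 1/s = s⁻¹ (activity is decays per second).
  So Bq⁻¹ = s.
  T = Wb/m² (flux density = flux per area),
      = kg·s⁻²·A⁻¹.
  So T² = kg²·s⁻⁴·A⁻².
  V = W/A (potential = power per current),
      = kg·m²·s⁻³·A⁻¹.
  Hz = 1/s = s⁻¹ (frequency is cycles per second).
  So Hz⁻¹ = s.
  Ω = V/A (resistance = voltage per current),
      = kg·m²·s⁻³·A⁻².
  So Ω⁻¹ = kg⁻¹·m⁻²·s³·A².
  Combining: Wb⁻¹·W·s·Bq⁻¹·cd·T²·V·A⁻²·Hz⁻¹·Ω⁻¹ = (kg⁻¹·m⁻²·s²·A) · (kg·m²·s⁻³) · s · s · cd · (kg²·s⁻⁴·A⁻²) · (kg·m²·s⁻³·A⁻¹) · A⁻² · s · (kg⁻¹·m⁻²·s³·A²) = kg²·s⁻²·A⁻²·cd.
Left is kg²·s⁻³·A⁻²·cd; right is kg²·s⁻²·A⁻²·cd — different.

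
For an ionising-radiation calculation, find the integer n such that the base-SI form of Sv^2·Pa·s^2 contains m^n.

Sv = J/kg (equivalent dose = energy per mass),
    = m²·s⁻².
So Sv² = m⁴·s⁻⁴.
Pa = N/m² (pressure = force per area),
    = kg·m⁻¹·s⁻².
Combining: Sv²·Pa·s² = (m⁴·s⁻⁴) · (kg·m⁻¹·s⁻²) · s² = kg·m³·s⁻⁴.
The exponent of m is 3.

3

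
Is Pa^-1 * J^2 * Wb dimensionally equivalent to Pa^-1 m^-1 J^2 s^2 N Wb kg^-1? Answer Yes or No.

Yes

Left side:
  Pa = N/m² (pressure = force per area),
      = kg·m⁻¹·s⁻².
  So Pa⁻¹ = kg⁻¹·m·s².
  J = N·m (work = force × distance),
      = kg·m²·s⁻².
  So J² = kg²·m⁴·s⁻⁴.
  Wb = V·s (flux: a volt is a weber per second),
      = kg·m²·s⁻²·A⁻¹.
  Combining: Pa⁻¹·J²·Wb = (kg⁻¹·m·s²) · (kg²·m⁴·s⁻⁴) · (kg·m²·s⁻²·A⁻¹) = kg²·m⁷·s⁻⁴·A⁻¹.
Right side:
  Pa = kg·m⁻¹·s⁻².
  So Pa⁻¹ = kg⁻¹·m·s².
  J = kg·m²·s⁻².
  So J² = kg²·m⁴·s⁻⁴.
  N = kg·m·s⁻².
  Wb = kg·m²·s⁻²·A⁻¹.
  Combining: Pa⁻¹·m⁻¹·J²·s²·N·Wb·kg⁻¹ = (kg⁻¹·m·s²) · m⁻¹ · (kg²·m⁴·s⁻⁴) · s² · (kg·m·s⁻²) · (kg·m²·s⁻²·A⁻¹) · kg⁻¹ = kg²·m⁷·s⁻⁴·A⁻¹.
Both reduce to kg²·m⁷·s⁻⁴·A⁻¹.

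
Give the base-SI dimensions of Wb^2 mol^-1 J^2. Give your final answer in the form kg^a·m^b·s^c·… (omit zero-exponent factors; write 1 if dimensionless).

kg⁴·m⁸·s⁻⁸·A⁻²·mol⁻¹

Wb = V·s (flux: a volt is a weber per second),
    = kg·m²·s⁻²·A⁻¹.
So Wb² = kg²·m⁴·s⁻⁴·A⁻².
J = N·m (work = force × distance),
    = kg·m²·s⁻².
So J² = kg²·m⁴·s⁻⁴.
Combining: Wb²·mol⁻¹·J² = (kg²·m⁴·s⁻⁴·A⁻²) · mol⁻¹ · (kg²·m⁴·s⁻⁴) = kg⁴·m⁸·s⁻⁸·A⁻²·mol⁻¹.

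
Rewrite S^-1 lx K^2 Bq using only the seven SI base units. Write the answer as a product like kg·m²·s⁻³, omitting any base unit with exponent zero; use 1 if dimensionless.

S = kg⁻¹·m⁻²·s³·A².
So S⁻¹ = kg·m²·s⁻³·A⁻².
lx = m⁻²·cd.
Bq = s⁻¹.
Combining: S⁻¹·lx·K²·Bq = (kg·m²·s⁻³·A⁻²) · (m⁻²·cd) · K² · s⁻¹ = kg·s⁻⁴·A⁻²·K²·cd.

kg·s⁻⁴·A⁻²·K²·cd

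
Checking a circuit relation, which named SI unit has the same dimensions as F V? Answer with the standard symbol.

F = C/V (capacitance = charge per voltage),
    = A·s/(kg·m²·s⁻³·A⁻¹) (substituting C and V),
    = kg⁻¹·m⁻²·s⁴·A².
V = W/A (potential = power per current),
    = kg·m²·s⁻³·A⁻¹.
Combining: F·V = (kg⁻¹·m⁻²·s⁴·A²) · (kg·m²·s⁻³·A⁻¹) = s·A.
s·A is the base-SI form of the coulomb.

C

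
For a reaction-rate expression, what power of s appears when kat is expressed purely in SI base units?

-1

kat = mol/s = s⁻¹·mol (catalytic activity).
The exponent of s is -1.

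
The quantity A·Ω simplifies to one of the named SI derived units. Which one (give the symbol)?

V

Ω = V/A (resistance = voltage per current),
    = kg·m²·s⁻³·A⁻².
Combining: A·Ω = A · (kg·m²·s⁻³·A⁻²) = kg·m²·s⁻³·A⁻¹.
kg·m²·s⁻³·A⁻¹ is the base-SI form of the volt.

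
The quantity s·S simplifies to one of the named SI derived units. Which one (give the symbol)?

F

S = 1/Ω (conductance is reciprocal resistance),
    = kg⁻¹·m⁻²·s³·A².
Combining: s·S = s · (kg⁻¹·m⁻²·s³·A²) = kg⁻¹·m⁻²·s⁴·A².
kg⁻¹·m⁻²·s⁴·A² is the base-SI form of the farad.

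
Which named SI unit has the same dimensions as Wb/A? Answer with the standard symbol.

Wb = V·s (flux: a volt is a weber per second),
    = kg·m²·s⁻²·A⁻¹.
Combining: Wb·A⁻¹ = (kg·m²·s⁻²·A⁻¹) · A⁻¹ = kg·m²·s⁻²·A⁻².
kg·m²·s⁻²·A⁻² is the base-SI form of the henry.

H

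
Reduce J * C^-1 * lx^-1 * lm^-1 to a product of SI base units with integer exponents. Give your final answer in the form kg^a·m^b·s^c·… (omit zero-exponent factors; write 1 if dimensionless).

J = N·m (work = force × distance),
    = kg·m²·s⁻².
C = A·s = s·A (charge = current × time).
So C⁻¹ = s⁻¹·A⁻¹.
lx = lm/m² (illuminance = luminous flux per area),
    = m⁻²·cd.
So lx⁻¹ = m²·cd⁻¹.
lm = cd·sr = cd (luminous flux; sr is dimensionless).
So lm⁻¹ = cd⁻¹.
Combining: J·C⁻¹·lx⁻¹·lm⁻¹ = (kg·m²·s⁻²) · (s⁻¹·A⁻¹) · (m²·cd⁻¹) · cd⁻¹ = kg·m⁴·s⁻³·A⁻¹·cd⁻².

kg·m⁴·s⁻³·A⁻¹·cd⁻²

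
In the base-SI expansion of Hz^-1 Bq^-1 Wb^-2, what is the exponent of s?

6

Hz = 1/s = s⁻¹ (frequency is cycles per second).
So Hz⁻¹ = s.
Bq = 1/s = s⁻¹ (activity is decays per second).
So Bq⁻¹ = s.
Wb = V·s (flux: a volt is a weber per second),
    = kg·m²·s⁻²·A⁻¹.
So Wb⁻² = kg⁻²·m⁻⁴·s⁴·A².
Combining: Hz⁻¹·Bq⁻¹·Wb⁻² = s · s · (kg⁻²·m⁻⁴·s⁴·A²) = kg⁻²·m⁻⁴·s⁶·A².
The exponent of s is 6.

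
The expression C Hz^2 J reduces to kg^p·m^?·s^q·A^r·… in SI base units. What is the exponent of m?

C = A·s = s·A (charge = current × time).
Hz = 1/s = s⁻¹ (frequency is cycles per second).
So Hz² = s⁻².
J = N·m (work = force × distance),
    = kg·m²·s⁻².
Combining: C·Hz²·J = (s·A) · s⁻² · (kg·m²·s⁻²) = kg·m²·s⁻³·A.
The exponent of m is 2.

2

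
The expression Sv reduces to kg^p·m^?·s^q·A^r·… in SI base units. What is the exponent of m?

2

Sv = m²·s⁻².
The exponent of m is 2.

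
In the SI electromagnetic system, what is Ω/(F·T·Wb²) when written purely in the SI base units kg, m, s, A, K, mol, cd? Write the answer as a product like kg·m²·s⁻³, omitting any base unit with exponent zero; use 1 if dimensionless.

F = C/V (capacitance = charge per voltage),
    = A·s/(kg·m²·s⁻³·A⁻¹) (substituting C and V),
    = kg⁻¹·m⁻²·s⁴·A².
So F⁻¹ = kg·m²·s⁻⁴·A⁻².
T = Wb/m² (flux density = flux per area),
    = kg·s⁻²·A⁻¹.
So T⁻¹ = kg⁻¹·s²·A.
Ω = V/A (resistance = voltage per current),
    = kg·m²·s⁻³·A⁻².
Wb = V·s (flux: a volt is a weber per second),
    = kg·m²·s⁻²·A⁻¹.
So Wb⁻² = kg⁻²·m⁻⁴·s⁴·A².
Combining: F⁻¹·T⁻¹·Ω·Wb⁻² = (kg·m²·s⁻⁴·A⁻²) · (kg⁻¹·s²·A) · (kg·m²·s⁻³·A⁻²) · (kg⁻²·m⁻⁴·s⁴·A²) = kg⁻¹·s⁻¹·A⁻¹.

kg⁻¹·s⁻¹·A⁻¹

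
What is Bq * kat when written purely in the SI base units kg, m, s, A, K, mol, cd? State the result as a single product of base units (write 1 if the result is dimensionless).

Bq = 1/s = s⁻¹ (activity is decays per second).
kat = mol/s = s⁻¹·mol (catalytic activity).
Combining: Bq·kat = s⁻¹ · (s⁻¹·mol) = s⁻²·mol.

s⁻²·mol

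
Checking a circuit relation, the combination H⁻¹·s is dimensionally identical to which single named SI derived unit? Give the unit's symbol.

S

H = Wb/A (inductance = flux per current),
    = kg·m²·s⁻²·A⁻².
So H⁻¹ = kg⁻¹·m⁻²·s²·A².
Combining: H⁻¹·s = (kg⁻¹·m⁻²·s²·A²) · s = kg⁻¹·m⁻²·s³·A².
kg⁻¹·m⁻²·s³·A² is the base-SI form of the siemens.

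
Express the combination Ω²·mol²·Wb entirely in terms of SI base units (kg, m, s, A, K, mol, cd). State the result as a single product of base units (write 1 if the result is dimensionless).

kg³·m⁶·s⁻⁸·A⁻⁵·mol²

Ω = kg·m²·s⁻³·A⁻².
So Ω² = kg²·m⁴·s⁻⁶·A⁻⁴.
Wb = kg·m²·s⁻²·A⁻¹.
Combining: Ω²·mol²·Wb = (kg²·m⁴·s⁻⁶·A⁻⁴) · mol² · (kg·m²·s⁻²·A⁻¹) = kg³·m⁶·s⁻⁸·A⁻⁵·mol².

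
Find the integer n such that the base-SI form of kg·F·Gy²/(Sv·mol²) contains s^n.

2

Sv = m²·s⁻².
So Sv⁻¹ = m⁻²·s².
F = kg⁻¹·m⁻²·s⁴·A².
Gy = m²·s⁻².
So Gy² = m⁴·s⁻⁴.
Combining: kg·Sv⁻¹·mol⁻²·F·Gy² = kg · (m⁻²·s²) · mol⁻² · (kg⁻¹·m⁻²·s⁴·A²) · (m⁴·s⁻⁴) = s²·A²·mol⁻².
The exponent of s is 2.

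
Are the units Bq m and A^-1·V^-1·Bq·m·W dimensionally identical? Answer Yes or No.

Yes

Left side:
  Bq = 1/s = s⁻¹ (activity is decays per second).
  Combining: Bq·m = s⁻¹ · m = m·s⁻¹.
Right side:
  V = W/A (potential = power per current),
      = kg·m²·s⁻³·A⁻¹.
  So V⁻¹ = kg⁻¹·m⁻²·s³·A.
  Bq = 1/s = s⁻¹ (activity is decays per second).
  W = J/s (power = energy per time),
      = kg·m²·s⁻³.
  Combining: A⁻¹·V⁻¹·Bq·m·W = A⁻¹ · (kg⁻¹·m⁻²·s³·A) · s⁻¹ · m · (kg·m²·s⁻³) = m·s⁻¹.
Both reduce to m·s⁻¹.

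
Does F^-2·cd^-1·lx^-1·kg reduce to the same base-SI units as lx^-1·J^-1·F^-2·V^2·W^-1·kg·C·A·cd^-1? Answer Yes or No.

Yes

Left side:
  F = C/V (capacitance = charge per voltage),
      = A·s/(kg·m²·s⁻³·A⁻¹) (substituting C and V),
      = kg⁻¹·m⁻²·s⁴·A².
  So F⁻² = kg²·m⁴·s⁻⁸·A⁻⁴.
  lx = lm/m² (illuminance = luminous flux per area),
      = m⁻²·cd.
  So lx⁻¹ = m²·cd⁻¹.
  Combining: F⁻²·cd⁻¹·lx⁻¹·kg = (kg²·m⁴·s⁻⁸·A⁻⁴) · cd⁻¹ · (m²·cd⁻¹) · kg = kg³·m⁶·s⁻⁸·A⁻⁴·cd⁻².
Right side:
  lx = lm/m² (illuminance = luminous flux per area),
      = m⁻²·cd.
  So lx⁻¹ = m²·cd⁻¹.
  J = N·m (work = force × distance),
      = kg·m²·s⁻².
  So J⁻¹ = kg⁻¹·m⁻²·s².
  F = C/V (capacitance = charge per voltage),
      = A·s/(kg·m²·s⁻³·A⁻¹) (substituting C and V),
      = kg⁻¹·m⁻²·s⁴·A².
  So F⁻² = kg²·m⁴·s⁻⁸·A⁻⁴.
  V = W/A (potential = power per current),
      = kg·m²·s⁻³·A⁻¹.
  So V² = kg²·m⁴·s⁻⁶·A⁻².
  W = J/s (power = energy per time),
      = kg·m²·s⁻³.
  So W⁻¹ = kg⁻¹·m⁻²·s³.
  C = A·s = s·A (charge = current × time).
  Combining: lx⁻¹·J⁻¹·F⁻²·V²·W⁻¹·kg·C·A·cd⁻¹ = (m²·cd⁻¹) · (kg⁻¹·m⁻²·s²) · (kg²·m⁴·s⁻⁸·A⁻⁴) · (kg²·m⁴·s⁻⁶·A⁻²) · (kg⁻¹·m⁻²·s³) · kg · (s·A) · A · cd⁻¹ = kg³·m⁶·s⁻⁸·A⁻⁴·cd⁻².
Both reduce to kg³·m⁶·s⁻⁸·A⁻⁴·cd⁻².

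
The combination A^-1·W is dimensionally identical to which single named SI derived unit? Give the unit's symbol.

W = kg·m²·s⁻³.
Combining: A⁻¹·W = A⁻¹ · (kg·m²·s⁻³) = kg·m²·s⁻³·A⁻¹.
kg·m²·s⁻³·A⁻¹ is the base-SI form of the volt.

V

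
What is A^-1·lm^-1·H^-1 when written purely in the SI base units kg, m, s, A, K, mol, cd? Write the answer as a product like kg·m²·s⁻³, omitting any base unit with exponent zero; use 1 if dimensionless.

lm = cd·sr = cd (luminous flux; sr is dimensionless).
So lm⁻¹ = cd⁻¹.
H = Wb/A (inductance = flux per current),
    = kg·m²·s⁻²·A⁻².
So H⁻¹ = kg⁻¹·m⁻²·s²·A².
Combining: A⁻¹·lm⁻¹·H⁻¹ = A⁻¹ · cd⁻¹ · (kg⁻¹·m⁻²·s²·A²) = kg⁻¹·m⁻²·s²·A·cd⁻¹.

kg⁻¹·m⁻²·s²·A·cd⁻¹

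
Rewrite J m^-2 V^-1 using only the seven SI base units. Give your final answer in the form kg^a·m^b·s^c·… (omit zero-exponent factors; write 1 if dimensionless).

J = N·m (work = force × distance),
    = kg·m²·s⁻².
V = W/A (potential = power per current),
    = kg·m²·s⁻³·A⁻¹.
So V⁻¹ = kg⁻¹·m⁻²·s³·A.
Combining: J·m⁻²·V⁻¹ = (kg·m²·s⁻²) · m⁻² · (kg⁻¹·m⁻²·s³·A) = m⁻²·s·A.

m⁻²·s·A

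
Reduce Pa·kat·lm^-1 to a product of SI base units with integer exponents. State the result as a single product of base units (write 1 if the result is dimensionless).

kg·m⁻¹·s⁻³·mol·cd⁻¹

Pa = N/m² (pressure = force per area),
    = kg·m⁻¹·s⁻².
kat = mol/s = s⁻¹·mol (catalytic activity).
lm = cd·sr = cd (luminous flux; sr is dimensionless).
So lm⁻¹ = cd⁻¹.
Combining: Pa·kat·lm⁻¹ = (kg·m⁻¹·s⁻²) · (s⁻¹·mol) · cd⁻¹ = kg·m⁻¹·s⁻³·mol·cd⁻¹.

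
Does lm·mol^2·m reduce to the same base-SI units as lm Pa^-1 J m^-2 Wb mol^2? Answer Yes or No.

Left side:
  lm = cd.
  Combining: lm·mol²·m = cd · mol² · m = m·mol²·cd.
Right side:
  lm = cd·sr = cd (luminous flux; sr is dimensionless).
  Pa = N/m² (pressure = force per area),
      = kg·m⁻¹·s⁻².
  So Pa⁻¹ = kg⁻¹·m·s².
  J = N·m (work = force × distance),
      = kg·m²·s⁻².
  Wb = V·s (flux: a volt is a weber per second),
      = kg·m²·s⁻²·A⁻¹.
  Combining: lm·Pa⁻¹·J·m⁻²·Wb·mol² = cd · (kg⁻¹·m·s²) · (kg·m²·s⁻²) · m⁻² · (kg·m²·s⁻²·A⁻¹) · mol² = kg·m³·s⁻²·A⁻¹·mol²·cd.
Left is m·mol²·cd; right is kg·m³·s⁻²·A⁻¹·mol²·cd — different.

No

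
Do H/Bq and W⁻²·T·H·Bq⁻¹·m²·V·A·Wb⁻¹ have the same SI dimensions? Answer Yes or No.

No

Left side:
  H = Wb/A (inductance = flux per current),
      = kg·m²·s⁻²·A⁻².
  Bq = 1/s = s⁻¹ (activity is decays per second).
  So Bq⁻¹ = s.
  Combining: H·Bq⁻¹ = (kg·m²·s⁻²·A⁻²) · s = kg·m²·s⁻¹·A⁻².
Right side:
  W = kg·m²·s⁻³.
  So W⁻² = kg⁻²·m⁻⁴·s⁶.
  T = kg·s⁻²·A⁻¹.
  H = kg·m²·s⁻²·A⁻².
  Bq = s⁻¹.
  So Bq⁻¹ = s.
  V = kg·m²·s⁻³·A⁻¹.
  Wb = kg·m²·s⁻²·A⁻¹.
  So Wb⁻¹ = kg⁻¹·m⁻²·s²·A.
  Combining: W⁻²·T·H·Bq⁻¹·m²·V·A·Wb⁻¹ = (kg⁻²·m⁻⁴·s⁶) · (kg·s⁻²·A⁻¹) · (kg·m²·s⁻²·A⁻²) · s · m² · (kg·m²·s⁻³·A⁻¹) · A · (kg⁻¹·m⁻²·s²·A) = s²·A⁻².
Left is kg·m²·s⁻¹·A⁻²; right is s²·A⁻² — different.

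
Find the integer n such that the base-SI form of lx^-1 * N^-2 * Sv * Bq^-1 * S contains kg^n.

lx = m⁻²·cd.
So lx⁻¹ = m²·cd⁻¹.
N = kg·m·s⁻².
So N⁻² = kg⁻²·m⁻²·s⁴.
Sv = m²·s⁻².
Bq = s⁻¹.
So Bq⁻¹ = s.
S = kg⁻¹·m⁻²·s³·A².
Combining: lx⁻¹·N⁻²·Sv·Bq⁻¹·S = (m²·cd⁻¹) · (kg⁻²·m⁻²·s⁴) · (m²·s⁻²) · s · (kg⁻¹·m⁻²·s³·A²) = kg⁻³·s⁶·A²·cd⁻¹.
The exponent of kg is -3.

-3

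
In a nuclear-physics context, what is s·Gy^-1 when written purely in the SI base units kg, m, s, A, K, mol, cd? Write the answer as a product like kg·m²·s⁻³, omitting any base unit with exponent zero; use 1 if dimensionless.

m⁻²·s³

Gy = m²·s⁻².
So Gy⁻¹ = m⁻²·s².
Combining: s·Gy⁻¹ = s · (m⁻²·s²) = m⁻²·s³.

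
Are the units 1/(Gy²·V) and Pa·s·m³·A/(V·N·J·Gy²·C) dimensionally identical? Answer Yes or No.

No

Left side:
  Gy = m²·s⁻².
  So Gy⁻² = m⁻⁴·s⁴.
  V = kg·m²·s⁻³·A⁻¹.
  So V⁻¹ = kg⁻¹·m⁻²·s³·A.
  Combining: Gy⁻²·V⁻¹ = (m⁻⁴·s⁴) · (kg⁻¹·m⁻²·s³·A) = kg⁻¹·m⁻⁶·s⁷·A.
Right side:
  V = W/A (potential = power per current),
      = kg·m²·s⁻³·A⁻¹.
  So V⁻¹ = kg⁻¹·m⁻²·s³·A.
  N = kg·m/s² = kg·m·s⁻² (force = mass × acceleration).
  So N⁻¹ = kg⁻¹·m⁻¹·s².
  Pa = N/m² (pressure = force per area),
      = kg·m⁻¹·s⁻².
  J = N·m (work = force × distance),
      = kg·m²·s⁻².
  So J⁻¹ = kg⁻¹·m⁻²·s².
  Gy = J/kg (absorbed dose = energy per mass),
      = m²·s⁻².
  So Gy⁻² = m⁻⁴·s⁴.
  C = A·s = s·A (charge = current × time).
  So C⁻¹ = s⁻¹·A⁻¹.
  Combining: V⁻¹·N⁻¹·Pa·J⁻¹·Gy⁻²·s·m³·C⁻¹·A = (kg⁻¹·m⁻²·s³·A) · (kg⁻¹·m⁻¹·s²) · (kg·m⁻¹·s⁻²) · (kg⁻¹·m⁻²·s²) · (m⁻⁴·s⁴) · s · m³ · (s⁻¹·A⁻¹) · A = kg⁻²·m⁻⁷·s⁹·A.
Left is kg⁻¹·m⁻⁶·s⁷·A; right is kg⁻²·m⁻⁷·s⁹·A — different.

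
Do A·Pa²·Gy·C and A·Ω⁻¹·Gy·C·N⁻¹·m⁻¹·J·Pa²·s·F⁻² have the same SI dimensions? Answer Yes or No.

Left side:
  Pa = kg·m⁻¹·s⁻².
  So Pa² = kg²·m⁻²·s⁻⁴.
  Gy = m²·s⁻².
  C = s·A.
  Combining: A·Pa²·Gy·C = A · (kg²·m⁻²·s⁻⁴) · (m²·s⁻²) · (s·A) = kg²·s⁻⁵·A².
Right side:
  Ω = V/A (resistance = voltage per current),
      = kg·m²·s⁻³·A⁻².
  So Ω⁻¹ = kg⁻¹·m⁻²·s³·A².
  Gy = J/kg (absorbed dose = energy per mass),
      = m²·s⁻².
  C = A·s = s·A (charge = current × time).
  N = kg·m/s² = kg·m·s⁻² (force = mass × acceleration).
  So N⁻¹ = kg⁻¹·m⁻¹·s².
  J = N·m (work = force × distance),
      = kg·m²·s⁻².
  Pa = N/m² (pressure = force per area),
      = kg·m⁻¹·s⁻².
  So Pa² = kg²·m⁻²·s⁻⁴.
  F = C/V (capacitance = charge per voltage),
      = A·s/(kg·m²·s⁻³·A⁻¹) (substituting C and V),
      = kg⁻¹·m⁻²·s⁴·A².
  So F⁻² = kg²·m⁴·s⁻⁸·A⁻⁴.
  Combining: A·Ω⁻¹·Gy·C·N⁻¹·m⁻¹·J·Pa²·s·F⁻² = A · (kg⁻¹·m⁻²·s³·A²) · (m²·s⁻²) · (s·A) · (kg⁻¹·m⁻¹·s²) · m⁻¹ · (kg·m²·s⁻²) · (kg²·m⁻²·s⁻⁴) · s · (kg²·m⁴·s⁻⁸·A⁻⁴) = kg³·m²·s⁻⁹.
Left is kg²·s⁻⁵·A²; right is kg³·m²·s⁻⁹ — different.

No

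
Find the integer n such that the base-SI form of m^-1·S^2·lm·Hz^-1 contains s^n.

S = kg⁻¹·m⁻²·s³·A².
So S² = kg⁻²·m⁻⁴·s⁶·A⁴.
lm = cd.
Hz = s⁻¹.
So Hz⁻¹ = s.
Combining: m⁻¹·S²·lm·Hz⁻¹ = m⁻¹ · (kg⁻²·m⁻⁴·s⁶·A⁴) · cd · s = kg⁻²·m⁻⁵·s⁷·A⁴·cd.
The exponent of s is 7.

7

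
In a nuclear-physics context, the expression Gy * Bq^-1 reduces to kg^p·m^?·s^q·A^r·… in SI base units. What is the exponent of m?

Gy = J/kg (absorbed dose = energy per mass),
    = m²·s⁻².
Bq = 1/s = s⁻¹ (activity is decays per second).
So Bq⁻¹ = s.
Combining: Gy·Bq⁻¹ = (m²·s⁻²) · s = m²·s⁻¹.
The exponent of m is 2.

2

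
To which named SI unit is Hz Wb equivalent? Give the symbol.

V

Hz = s⁻¹.
Wb = kg·m²·s⁻²·A⁻¹.
Combining: Hz·Wb = s⁻¹ · (kg·m²·s⁻²·A⁻¹) = kg·m²·s⁻³·A⁻¹.
kg·m²·s⁻³·A⁻¹ is the base-SI form of the volt.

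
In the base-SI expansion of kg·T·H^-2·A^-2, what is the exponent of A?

T = kg·s⁻²·A⁻¹.
H = kg·m²·s⁻²·A⁻².
So H⁻² = kg⁻²·m⁻⁴·s⁴·A⁴.
Combining: kg·T·H⁻²·A⁻² = kg · (kg·s⁻²·A⁻¹) · (kg⁻²·m⁻⁴·s⁴·A⁴) · A⁻² = m⁻⁴·s²·A.
The exponent of A is 1.

1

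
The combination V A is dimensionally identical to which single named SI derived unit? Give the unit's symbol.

V = W/A (potential = power per current),
    = kg·m²·s⁻³·A⁻¹.
Combining: V·A = (kg·m²·s⁻³·A⁻¹) · A = kg·m²·s⁻³.
kg·m²·s⁻³ is the base-SI form of the watt.

W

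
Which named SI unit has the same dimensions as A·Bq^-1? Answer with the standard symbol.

Bq = 1/s = s⁻¹ (activity is decays per second).
So Bq⁻¹ = s.
Combining: A·Bq⁻¹ = A · s = s·A.
s·A is the base-SI form of the coulomb.

C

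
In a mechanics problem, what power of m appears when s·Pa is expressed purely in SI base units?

-1

Pa = N/m² (pressure = force per area),
    = kg·m⁻¹·s⁻².
Combining: s·Pa = s · (kg·m⁻¹·s⁻²) = kg·m⁻¹·s⁻¹.
The exponent of m is -1.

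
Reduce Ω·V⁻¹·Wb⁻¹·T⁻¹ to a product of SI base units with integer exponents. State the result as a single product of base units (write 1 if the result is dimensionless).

kg⁻²·m⁻²·s⁴·A

Ω = kg·m²·s⁻³·A⁻².
V = kg·m²·s⁻³·A⁻¹.
So V⁻¹ = kg⁻¹·m⁻²·s³·A.
Wb = kg·m²·s⁻²·A⁻¹.
So Wb⁻¹ = kg⁻¹·m⁻²·s²·A.
T = kg·s⁻²·A⁻¹.
So T⁻¹ = kg⁻¹·s²·A.
Combining: Ω·V⁻¹·Wb⁻¹·T⁻¹ = (kg·m²·s⁻³·A⁻²) · (kg⁻¹·m⁻²·s³·A) · (kg⁻¹·m⁻²·s²·A) · (kg⁻¹·s²·A) = kg⁻²·m⁻²·s⁴·A.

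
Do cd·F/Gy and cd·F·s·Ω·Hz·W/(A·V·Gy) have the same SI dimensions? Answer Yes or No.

No

Left side:
  Gy = m²·s⁻².
  So Gy⁻¹ = m⁻²·s².
  F = kg⁻¹·m⁻²·s⁴·A².
  Combining: cd·Gy⁻¹·F = cd · (m⁻²·s²) · (kg⁻¹·m⁻²·s⁴·A²) = kg⁻¹·m⁻⁴·s⁶·A²·cd.
Right side:
  F = kg⁻¹·m⁻²·s⁴·A².
  Ω = kg·m²·s⁻³·A⁻².
  V = kg·m²·s⁻³·A⁻¹.
  So V⁻¹ = kg⁻¹·m⁻²·s³·A.
  Gy = m²·s⁻².
  So Gy⁻¹ = m⁻²·s².
  Hz = s⁻¹.
  W = kg·m²·s⁻³.
  Combining: cd·F·s·A⁻¹·Ω·V⁻¹·Gy⁻¹·Hz·W = cd · (kg⁻¹·m⁻²·s⁴·A²) · s · A⁻¹ · (kg·m²·s⁻³·A⁻²) · (kg⁻¹·m⁻²·s³·A) · (m⁻²·s²) · s⁻¹ · (kg·m²·s⁻³) = m⁻²·s³·cd.
Left is kg⁻¹·m⁻⁴·s⁶·A²·cd; right is m⁻²·s³·cd — different.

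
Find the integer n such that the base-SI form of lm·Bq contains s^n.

-1

lm = cd.
Bq = s⁻¹.
Combining: lm·Bq = cd · s⁻¹ = s⁻¹·cd.
The exponent of s is -1.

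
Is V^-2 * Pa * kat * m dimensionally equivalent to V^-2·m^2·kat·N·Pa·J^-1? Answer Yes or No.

Yes

Left side:
  V = W/A (potential = power per current),
      = kg·m²·s⁻³·A⁻¹.
  So V⁻² = kg⁻²·m⁻⁴·s⁶·A².
  Pa = N/m² (pressure = force per area),
      = kg·m⁻¹·s⁻².
  kat = mol/s = s⁻¹·mol (catalytic activity).
  Combining: V⁻²·Pa·kat·m = (kg⁻²·m⁻⁴·s⁶·A²) · (kg·m⁻¹·s⁻²) · (s⁻¹·mol) · m = kg⁻¹·m⁻⁴·s³·A²·mol.
Right side:
  V = W/A (potential = power per current),
      = kg·m²·s⁻³·A⁻¹.
  So V⁻² = kg⁻²·m⁻⁴·s⁶·A².
  kat = mol/s = s⁻¹·mol (catalytic activity).
  N = kg·m/s² = kg·m·s⁻² (force = mass × acceleration).
  Pa = N/m² (pressure = force per area),
      = kg·m⁻¹·s⁻².
  J = N·m (work = force × distance),
      = kg·m²·s⁻².
  So J⁻¹ = kg⁻¹·m⁻²·s².
  Combining: V⁻²·m²·kat·N·Pa·J⁻¹ = (kg⁻²·m⁻⁴·s⁶·A²) · m² · (s⁻¹·mol) · (kg·m·s⁻²) · (kg·m⁻¹·s⁻²) · (kg⁻¹·m⁻²·s²) = kg⁻¹·m⁻⁴·s³·A²·mol.
Both reduce to kg⁻¹·m⁻⁴·s³·A²·mol.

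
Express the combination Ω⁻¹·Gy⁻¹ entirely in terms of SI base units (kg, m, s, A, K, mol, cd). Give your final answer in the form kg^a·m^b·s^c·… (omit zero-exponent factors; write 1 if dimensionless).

kg⁻¹·m⁻⁴·s⁵·A²

Ω = V/A (resistance = voltage per current),
    = kg·m²·s⁻³·A⁻².
So Ω⁻¹ = kg⁻¹·m⁻²·s³·A².
Gy = J/kg (absorbed dose = energy per mass),
    = m²·s⁻².
So Gy⁻¹ = m⁻²·s².
Combining: Ω⁻¹·Gy⁻¹ = (kg⁻¹·m⁻²·s³·A²) · (m⁻²·s²) = kg⁻¹·m⁻⁴·s⁵·A².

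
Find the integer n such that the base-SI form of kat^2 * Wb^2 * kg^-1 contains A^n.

-2

kat = mol/s = s⁻¹·mol (catalytic activity).
So kat² = s⁻²·mol².
Wb = V·s (flux: a volt is a weber per second),
    = kg·m²·s⁻²·A⁻¹.
So Wb² = kg²·m⁴·s⁻⁴·A⁻².
Combining: kat²·Wb²·kg⁻¹ = (s⁻²·mol²) · (kg²·m⁴·s⁻⁴·A⁻²) · kg⁻¹ = kg·m⁴·s⁻⁶·A⁻²·mol².
The exponent of A is -2.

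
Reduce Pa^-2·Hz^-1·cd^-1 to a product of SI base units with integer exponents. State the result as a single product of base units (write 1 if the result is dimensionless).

kg⁻²·m²·s⁵·cd⁻¹

Pa = N/m² (pressure = force per area),
    = kg·m⁻¹·s⁻².
So Pa⁻² = kg⁻²·m²·s⁴.
Hz = 1/s = s⁻¹ (frequency is cycles per second).
So Hz⁻¹ = s.
Combining: Pa⁻²·Hz⁻¹·cd⁻¹ = (kg⁻²·m²·s⁴) · s · cd⁻¹ = kg⁻²·m²·s⁵·cd⁻¹.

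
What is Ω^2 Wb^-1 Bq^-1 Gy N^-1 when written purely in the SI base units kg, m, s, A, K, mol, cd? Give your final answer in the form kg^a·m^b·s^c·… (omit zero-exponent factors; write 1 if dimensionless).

m³·s⁻³·A⁻³

Ω = kg·m²·s⁻³·A⁻².
So Ω² = kg²·m⁴·s⁻⁶·A⁻⁴.
Wb = kg·m²·s⁻²·A⁻¹.
So Wb⁻¹ = kg⁻¹·m⁻²·s²·A.
Bq = s⁻¹.
So Bq⁻¹ = s.
Gy = m²·s⁻².
N = kg·m·s⁻².
So N⁻¹ = kg⁻¹·m⁻¹·s².
Combining: Ω²·Wb⁻¹·Bq⁻¹·Gy·N⁻¹ = (kg²·m⁴·s⁻⁶·A⁻⁴) · (kg⁻¹·m⁻²·s²·A) · s · (m²·s⁻²) · (kg⁻¹·m⁻¹·s²) = m³·s⁻³·A⁻³.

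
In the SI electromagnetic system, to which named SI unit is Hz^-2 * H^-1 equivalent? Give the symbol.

F

Hz = s⁻¹.
So Hz⁻² = s².
H = kg·m²·s⁻²·A⁻².
So H⁻¹ = kg⁻¹·m⁻²·s²·A².
Combining: Hz⁻²·H⁻¹ = s² · (kg⁻¹·m⁻²·s²·A²) = kg⁻¹·m⁻²·s⁴·A².
kg⁻¹·m⁻²·s⁴·A² is the base-SI form of the farad.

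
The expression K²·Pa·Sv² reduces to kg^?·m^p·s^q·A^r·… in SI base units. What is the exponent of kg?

Pa = kg·m⁻¹·s⁻².
Sv = m²·s⁻².
So Sv² = m⁴·s⁻⁴.
Combining: K²·Pa·Sv² = K² · (kg·m⁻¹·s⁻²) · (m⁴·s⁻⁴) = kg·m³·s⁻⁶·K².
The exponent of kg is 1.

1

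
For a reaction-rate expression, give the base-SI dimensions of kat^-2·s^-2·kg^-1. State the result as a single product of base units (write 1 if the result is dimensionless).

kat = mol/s = s⁻¹·mol (catalytic activity).
So kat⁻² = s²·mol⁻².
Combining: kat⁻²·s⁻²·kg⁻¹ = (s²·mol⁻²) · s⁻² · kg⁻¹ = kg⁻¹·mol⁻².

kg⁻¹·mol⁻²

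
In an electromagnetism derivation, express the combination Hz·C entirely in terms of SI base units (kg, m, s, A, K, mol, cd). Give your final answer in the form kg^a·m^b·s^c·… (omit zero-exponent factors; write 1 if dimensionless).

A

Hz = s⁻¹.
C = s·A.
Combining: Hz·C = s⁻¹ · (s·A) = A.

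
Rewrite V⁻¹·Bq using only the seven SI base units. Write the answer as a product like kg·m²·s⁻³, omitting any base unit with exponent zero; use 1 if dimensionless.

V = W/A (potential = power per current),
    = kg·m²·s⁻³·A⁻¹.
So V⁻¹ = kg⁻¹·m⁻²·s³·A.
Bq = 1/s = s⁻¹ (activity is decays per second).
Combining: V⁻¹·Bq = (kg⁻¹·m⁻²·s³·A) · s⁻¹ = kg⁻¹·m⁻²·s²·A.

kg⁻¹·m⁻²·s²·A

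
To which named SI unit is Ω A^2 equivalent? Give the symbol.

W

Ω = kg·m²·s⁻³·A⁻².
Combining: Ω·A² = (kg·m²·s⁻³·A⁻²) · A² = kg·m²·s⁻³.
kg·m²·s⁻³ is the base-SI form of the watt.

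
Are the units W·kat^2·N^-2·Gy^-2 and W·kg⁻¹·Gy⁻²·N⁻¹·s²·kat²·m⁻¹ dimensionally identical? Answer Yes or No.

Left side:
  W = J/s (power = energy per time),
      = kg·m²·s⁻³.
  kat = mol/s = s⁻¹·mol (catalytic activity).
  So kat² = s⁻²·mol².
  N = kg·m/s² = kg·m·s⁻² (force = mass × acceleration).
  So N⁻² = kg⁻²·m⁻²·s⁴.
  Gy = J/kg (absorbed dose = energy per mass),
      = m²·s⁻².
  So Gy⁻² = m⁻⁴·s⁴.
  Combining: W·kat²·N⁻²·Gy⁻² = (kg·m²·s⁻³) · (s⁻²·mol²) · (kg⁻²·m⁻²·s⁴) · (m⁻⁴·s⁴) = kg⁻¹·m⁻⁴·s³·mol².
Right side:
  W = J/s (power = energy per time),
      = kg·m²·s⁻³.
  Gy = J/kg (absorbed dose = energy per mass),
      = m²·s⁻².
  So Gy⁻² = m⁻⁴·s⁴.
  N = kg·m/s² = kg·m·s⁻² (force = mass × acceleration).
  So N⁻¹ = kg⁻¹·m⁻¹·s².
  kat = mol/s = s⁻¹·mol (catalytic activity).
  So kat² = s⁻²·mol².
  Combining: W·kg⁻¹·Gy⁻²·N⁻¹·s²·kat²·m⁻¹ = (kg·m²·s⁻³) · kg⁻¹ · (m⁻⁴·s⁴) · (kg⁻¹·m⁻¹·s²) · s² · (s⁻²·mol²) · m⁻¹ = kg⁻¹·m⁻⁴·s³·mol².
Both reduce to kg⁻¹·m⁻⁴·s³·mol².

Yes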